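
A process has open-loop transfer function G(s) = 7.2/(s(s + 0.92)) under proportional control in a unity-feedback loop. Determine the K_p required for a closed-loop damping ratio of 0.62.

K_p = 0.0765

Closed-loop characteristic equation: s² + 0.92s + K_p·7.2 = 0.
So ω_n = √(7.2K_p) and 2ζω_n = 0.92, giving ζ = 0.92/(2√(7.2K_p)).
Setting ζ = 0.62: √(7.2K_p) = 0.92/(2·0.62) = 0.7419, so K_p = 0.5505/7.2 = 0.0765.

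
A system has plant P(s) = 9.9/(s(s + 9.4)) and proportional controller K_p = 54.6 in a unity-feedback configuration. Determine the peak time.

T_p = 0.138 s

From 1 + K_pP(s) = 0: s² + 9.4s + 540.5 = 0 ⇒ ω_n = 23.25, ζ = 0.2022.
Damped frequency ω_d = ω_n√(1−ζ²) = 22.77 rad/s, so peak time T_p = π/ω_d = 0.138 s.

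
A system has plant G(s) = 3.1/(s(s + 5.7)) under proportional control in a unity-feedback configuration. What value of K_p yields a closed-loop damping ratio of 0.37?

K_p = 19.1

Closed-loop characteristic equation: s² + 5.7s + K_p·3.1 = 0.
So ω_n = √(3.1K_p) and 2ζω_n = 5.7, giving ζ = 5.7/(2√(3.1K_p)).
Setting ζ = 0.37: √(3.1K_p) = 5.7/(2·0.37) = 7.703, so K_p = 59.33/3.1 = 19.1.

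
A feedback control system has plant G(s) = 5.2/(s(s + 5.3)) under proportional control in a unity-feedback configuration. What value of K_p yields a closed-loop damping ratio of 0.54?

Closed-loop characteristic equation: s² + 5.3s + K_p·5.2 = 0.
So ω_n = √(5.2K_p) and 2ζω_n = 5.3, giving ζ = 5.3/(2√(5.2K_p)).
Setting ζ = 0.54: √(5.2K_p) = 5.3/(2·0.54) = 4.907, so K_p = 24.08/5.2 = 4.63.

K_p = 4.63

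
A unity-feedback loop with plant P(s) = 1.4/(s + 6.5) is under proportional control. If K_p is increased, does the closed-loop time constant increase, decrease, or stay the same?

The closed-loop bandwidth 6.5+K_p·1.4 grows with K_p, so τ shrinks.

decrease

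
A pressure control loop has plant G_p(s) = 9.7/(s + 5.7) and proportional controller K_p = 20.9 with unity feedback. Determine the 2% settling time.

T_s ≈ 0.0192 s

Closed-loop transfer function: T(s) = K_p·G_p(s)/(1 + K_p·G_p(s)) = 202.7/(s + 5.7 + 202.7) = 202.7/(s + 208.4).
Time constant τ = 1/208.4 = 0.004798 s, so the 2% settling time is about 4τ = 0.0192 s.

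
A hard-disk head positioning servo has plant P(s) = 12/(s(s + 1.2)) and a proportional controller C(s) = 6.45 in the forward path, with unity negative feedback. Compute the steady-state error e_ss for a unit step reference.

The open loop C(s)P(s) has a pole at the origin (type 1), so the static position error constant is infinite and e_ss = 1/(1+∞) = 0.

0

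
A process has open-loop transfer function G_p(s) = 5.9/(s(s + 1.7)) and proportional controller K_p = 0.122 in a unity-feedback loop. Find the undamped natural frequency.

ω_n = 0.848 rad/s

1 + K_p·G_p(s) = 0 gives s² + 1.7s + 0.7198 = 0.
So ω_n² = 0.7198 ⇒ ω_n = 0.8484 rad/s, and ζ = 1.7/(2ω_n) = 1.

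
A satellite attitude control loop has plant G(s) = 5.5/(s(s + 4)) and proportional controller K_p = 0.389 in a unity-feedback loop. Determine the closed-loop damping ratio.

The closed-loop denominator is s(s+4) + 0.389·5.5 = s² + 4s + 2.139.
Matching s² + 2ζω_n s + ω_n²: ω_n = √2.139 = 1.463 rad/s and 2ζω_n = 4, so ζ = 4/(2·1.463) = 1.37.

ζ = 1.37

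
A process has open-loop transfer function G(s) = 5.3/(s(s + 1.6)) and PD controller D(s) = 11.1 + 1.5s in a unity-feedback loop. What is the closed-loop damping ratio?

ζ = 0.623

Forward path: (11.1 + 1.5s)·5.3/(s(s+1.6)). The closed-loop characteristic equation is s² + (1.6 + 5.3·1.5)s + 5.3·11.1 = 0.
That is s² + 9.55s + 58.83 = 0, so ω_n = 7.67 rad/s and ζ = 9.55/(2·7.67) = 0.6225.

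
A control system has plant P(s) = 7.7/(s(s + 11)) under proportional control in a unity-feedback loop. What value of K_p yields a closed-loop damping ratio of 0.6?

K_p = 10.9

Closed-loop characteristic equation: s² + 11s + K_p·7.7 = 0.
So ω_n = √(7.7K_p) and 2ζω_n = 11, giving ζ = 11/(2√(7.7K_p)).
Setting ζ = 0.6: √(7.7K_p) = 11/(2·0.6) = 9.167, so K_p = 84.03/7.7 = 10.9.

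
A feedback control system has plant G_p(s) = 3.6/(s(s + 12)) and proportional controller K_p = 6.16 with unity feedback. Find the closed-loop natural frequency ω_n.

1 + K_p·G_p(s) = 0 gives s² + 12s + 22.18 = 0.
So ω_n² = 22.18 ⇒ ω_n = 4.709 rad/s, and ζ = 12/(2ω_n) = 1.27.

ω_n = 4.71 rad/s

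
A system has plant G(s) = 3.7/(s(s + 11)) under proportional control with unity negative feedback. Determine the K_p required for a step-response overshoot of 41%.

From %OS = 100·exp(−πζ/√(1−ζ²)) = 41%, ζ = −ln(0.41)/√(π²+ln²(0.41)) = 0.273.
Characteristic equation s² + 11s + 3.7K_p = 0 gives ζ = 11/(2√(3.7K_p)).
Setting ζ = 0.273: √(3.7K_p) = 11/(2·0.273) = 20.14, so K_p = 405.8/3.7 = 110.

K_p = 110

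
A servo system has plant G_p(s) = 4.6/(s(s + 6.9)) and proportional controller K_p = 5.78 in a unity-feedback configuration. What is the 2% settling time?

T_s ≈ 1.16 s

The closed-loop denominator s² + 6.9s + 26.59 gives ω_n = √26.59 = 5.156 and ζ = 6.9/(2ω_n) = 0.6691.
2% settling time T_s ≈ 4/(ζω_n) = 4/3.45 = 1.16 s.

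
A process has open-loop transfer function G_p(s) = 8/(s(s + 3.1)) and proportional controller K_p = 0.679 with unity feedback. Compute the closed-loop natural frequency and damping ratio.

ω_n = 2.33 rad/s, ζ = 0.665

With unity feedback the closed-loop characteristic equation is s² + 3.1s + 0.679·8 = s² + 3.1s + 5.432 = 0.
So ω_n² = 5.432 ⇒ ω_n = 2.331 rad/s, and ζ = 3.1/(2ω_n) = 0.665.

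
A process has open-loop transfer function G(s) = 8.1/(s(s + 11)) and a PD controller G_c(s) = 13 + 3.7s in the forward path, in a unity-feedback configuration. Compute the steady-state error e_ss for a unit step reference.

0

The open loop G_c(s)G(s) has a pole at the origin (type 1), so the static position error constant is infinite and e_ss = 1/(1+∞) = 0.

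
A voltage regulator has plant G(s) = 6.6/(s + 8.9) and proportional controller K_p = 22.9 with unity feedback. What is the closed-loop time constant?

Closed-loop transfer function: T(s) = K_p·G(s)/(1 + K_p·G(s)) = 151.1/(s + 8.9 + 151.1) = 151.1/(s + 160).
Time constant τ = 1/160 = 0.00625 s.

τ = 0.00625 s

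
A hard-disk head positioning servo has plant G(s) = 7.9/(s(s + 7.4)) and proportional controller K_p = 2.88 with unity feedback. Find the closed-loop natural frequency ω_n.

1 + K_p·G(s) = 0 gives s² + 7.4s + 22.75 = 0.
So ω_n² = 22.75 ⇒ ω_n = 4.77 rad/s, and ζ = 7.4/(2ω_n) = 0.776.

ω_n = 4.77 rad/s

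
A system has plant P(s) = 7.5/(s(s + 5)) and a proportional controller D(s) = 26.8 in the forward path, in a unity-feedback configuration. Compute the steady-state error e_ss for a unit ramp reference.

The loop has one pole at the origin (type 1). Velocity error constant K_v = lim_{s→0} s·D(s)P(s) = 26.8·7.5/5 = 40.2.
Steady-state error to a unit ramp: e_ss = 1/K_v = 0.0249.

0.0249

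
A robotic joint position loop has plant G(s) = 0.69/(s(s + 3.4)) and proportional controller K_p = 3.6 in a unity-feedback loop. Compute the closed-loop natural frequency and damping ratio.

ω_n = 1.58 rad/s, ζ = 1.08

The closed-loop denominator is s(s+3.4) + 3.6·0.69 = s² + 3.4s + 2.484.
So ω_n² = 2.484 ⇒ ω_n = 1.576 rad/s, and ζ = 3.4/(2ω_n) = 1.08.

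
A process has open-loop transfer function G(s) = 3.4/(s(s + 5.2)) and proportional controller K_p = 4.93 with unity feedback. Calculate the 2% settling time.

The closed-loop denominator s² + 5.2s + 16.76 gives ω_n = √16.76 = 4.094 and ζ = 5.2/(2ω_n) = 0.6351.
2% settling time T_s ≈ 4/(ζω_n) = 4/2.6 = 1.54 s.

T_s ≈ 1.54 s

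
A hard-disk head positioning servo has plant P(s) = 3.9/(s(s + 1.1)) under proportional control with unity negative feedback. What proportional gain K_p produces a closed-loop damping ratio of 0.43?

K_p = 0.419

Closed-loop characteristic equation: s² + 1.1s + K_p·3.9 = 0.
So ω_n = √(3.9K_p) and 2ζω_n = 1.1, giving ζ = 1.1/(2√(3.9K_p)).
Setting ζ = 0.43: √(3.9K_p) = 1.1/(2·0.43) = 1.279, so K_p = 1.636/3.9 = 0.419.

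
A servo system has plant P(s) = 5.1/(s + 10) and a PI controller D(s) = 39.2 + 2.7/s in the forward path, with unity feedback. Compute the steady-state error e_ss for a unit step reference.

0

The open loop D(s)P(s) has a pole at the origin (type 1), so the static position error constant is infinite and e_ss = 1/(1+∞) = 0.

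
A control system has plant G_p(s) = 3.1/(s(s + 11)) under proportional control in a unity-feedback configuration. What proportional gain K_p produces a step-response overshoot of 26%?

From %OS = 100·exp(−πζ/√(1−ζ²)) = 26%, ζ = −ln(0.26)/√(π²+ln²(0.26)) = 0.3941.
Characteristic equation s² + 11s + 3.1K_p = 0 gives ζ = 11/(2√(3.1K_p)).
Setting ζ = 0.3941: √(3.1K_p) = 11/(2·0.3941) = 13.96, so K_p = 194.8/3.1 = 62.8.

K_p = 62.8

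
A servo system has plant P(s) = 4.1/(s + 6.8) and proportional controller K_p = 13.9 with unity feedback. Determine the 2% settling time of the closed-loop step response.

T_s ≈ 0.0627 s

Closed-loop transfer function: T(s) = K_p·P(s)/(1 + K_p·P(s)) = 56.99/(s + 6.8 + 56.99) = 56.99/(s + 63.79).
Time constant τ = 1/63.79 = 0.01568 s, so the 2% settling time is about 4τ = 0.0627 s.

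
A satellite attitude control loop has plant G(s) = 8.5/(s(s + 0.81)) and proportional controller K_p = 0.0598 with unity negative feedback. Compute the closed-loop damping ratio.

ζ = 0.568

The closed-loop denominator is s(s+0.81) + 0.0598·8.5 = s² + 0.81s + 0.5083.
So ω_n² = 0.5083 ⇒ ω_n = 0.713 rad/s, and ζ = 0.81/(2ω_n) = 0.568.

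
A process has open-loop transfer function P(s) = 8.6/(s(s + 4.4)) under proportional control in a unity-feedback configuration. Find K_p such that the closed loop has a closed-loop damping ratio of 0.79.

Closed-loop characteristic equation: s² + 4.4s + K_p·8.6 = 0.
So ω_n = √(8.6K_p) and 2ζω_n = 4.4, giving ζ = 4.4/(2√(8.6K_p)).
Setting ζ = 0.79: √(8.6K_p) = 4.4/(2·0.79) = 2.785, so K_p = 7.755/8.6 = 0.902.

K_p = 0.902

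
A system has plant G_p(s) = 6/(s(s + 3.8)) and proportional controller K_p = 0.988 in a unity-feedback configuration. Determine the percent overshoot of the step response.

From 1 + K_pG_p(s) = 0: s² + 3.8s + 5.928 = 0 ⇒ ω_n = 2.435, ζ = 0.7804.
%OS = 100·exp(−πζ/√(1−ζ²)) = 100·exp(−π·0.7804/√0.391) = 1.98%.

1.98%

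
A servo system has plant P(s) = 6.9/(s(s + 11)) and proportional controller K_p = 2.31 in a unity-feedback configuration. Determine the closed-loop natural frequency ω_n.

With unity feedback the closed-loop characteristic equation is s² + 11s + 2.31·6.9 = s² + 11s + 15.94 = 0.
So ω_n² = 15.94 ⇒ ω_n = 3.992 rad/s, and ζ = 11/(2ω_n) = 1.38.

ω_n = 3.99 rad/s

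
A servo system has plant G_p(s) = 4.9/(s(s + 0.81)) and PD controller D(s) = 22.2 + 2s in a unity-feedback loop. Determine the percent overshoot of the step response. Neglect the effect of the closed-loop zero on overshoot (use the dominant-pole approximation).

15.6%

Forward path: (22.2 + 2s)·4.9/(s(s+0.81)). The closed-loop characteristic equation is s² + (0.81 + 4.9·2)s + 4.9·22.2 = 0.
That is s² + 10.61s + 108.8 = 0, so ω_n = 10.43 rad/s and ζ = 10.61/(2·10.43) = 0.5086.
%OS = 100·exp(−πζ/√(1−ζ²)) = 15.6%.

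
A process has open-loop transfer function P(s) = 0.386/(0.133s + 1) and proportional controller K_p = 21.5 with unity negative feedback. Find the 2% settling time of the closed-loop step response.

Closed loop: T(s) = K_p·P/(1+K_p·P) = 8.299/(0.133s + 1 + 8.299), with pole at s = −(1 + 8.299)/0.133 = −69.92.
τ = 1/69.92 = 0.0143 s, so 2% settling time ≈ 4τ = 0.0572 s.

T_s ≈ 0.0572 s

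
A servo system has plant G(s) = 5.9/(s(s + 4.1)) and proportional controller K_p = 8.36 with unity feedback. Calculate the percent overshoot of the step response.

The closed-loop denominator s² + 4.1s + 49.32 gives ω_n = √49.32 = 7.023 and ζ = 4.1/(2ω_n) = 0.2919.
%OS = 100·exp(−πζ/√(1−ζ²)) = 100·exp(−π·0.2919/√0.9148) = 38.3%.

38.3%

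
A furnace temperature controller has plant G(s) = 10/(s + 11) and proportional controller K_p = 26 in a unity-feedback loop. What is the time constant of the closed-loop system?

τ = 0.00369 s

Closed-loop transfer function: T(s) = K_p·G(s)/(1 + K_p·G(s)) = 260/(s + 11 + 260) = 260/(s + 271).
Time constant τ = 1/271 = 0.00369 s.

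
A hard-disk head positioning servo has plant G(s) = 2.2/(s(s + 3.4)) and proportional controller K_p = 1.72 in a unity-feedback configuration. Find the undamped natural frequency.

1 + K_p·G(s) = 0 gives s² + 3.4s + 3.784 = 0.
Matching s² + 2ζω_n s + ω_n²: ω_n = √3.784 = 1.945 rad/s and 2ζω_n = 3.4, so ζ = 3.4/(2·1.945) = 0.874.

ω_n = 1.95 rad/s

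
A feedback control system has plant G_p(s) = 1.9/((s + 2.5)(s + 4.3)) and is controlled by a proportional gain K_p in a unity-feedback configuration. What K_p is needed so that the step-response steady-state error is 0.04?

K_p = 136

For a type-0 loop with proportional control, e_ss = 1/(1 + K_p·G_p(0)).
G_p(0) = 0.1767. Require 1/(1 + K_p·0.1767) = 0.04, so 1 + 0.1767·K_p = 25.
K_p = (25 − 1)/0.1767 = 136.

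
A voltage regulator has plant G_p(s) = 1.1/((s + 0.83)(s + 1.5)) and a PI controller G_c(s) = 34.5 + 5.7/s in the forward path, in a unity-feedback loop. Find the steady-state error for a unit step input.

0

The open loop G_c(s)G_p(s) has a pole at the origin (type 1), so the static position error constant is infinite and e_ss = 1/(1+∞) = 0.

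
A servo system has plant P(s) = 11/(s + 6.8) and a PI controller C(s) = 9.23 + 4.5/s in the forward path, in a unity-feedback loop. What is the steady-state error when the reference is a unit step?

The open loop C(s)P(s) has a pole at the origin (type 1), so the static position error constant is infinite and e_ss = 1/(1+∞) = 0.

0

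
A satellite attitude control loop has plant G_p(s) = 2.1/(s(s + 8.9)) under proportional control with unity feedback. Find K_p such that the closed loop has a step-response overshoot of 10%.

From %OS = 100·exp(−πζ/√(1−ζ²)) = 10%, ζ = −ln(0.1)/√(π²+ln²(0.1)) = 0.5912.
Characteristic equation s² + 8.9s + 2.1K_p = 0 gives ζ = 8.9/(2√(2.1K_p)).
Setting ζ = 0.5912: √(2.1K_p) = 8.9/(2·0.5912) = 7.528, so K_p = 56.67/2.1 = 27.

K_p = 27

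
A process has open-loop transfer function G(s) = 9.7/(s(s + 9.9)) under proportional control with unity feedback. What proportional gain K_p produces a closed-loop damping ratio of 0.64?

Closed-loop characteristic equation: s² + 9.9s + K_p·9.7 = 0.
So ω_n = √(9.7K_p) and 2ζω_n = 9.9, giving ζ = 9.9/(2√(9.7K_p)).
Setting ζ = 0.64: √(9.7K_p) = 9.9/(2·0.64) = 7.734, so K_p = 59.82/9.7 = 6.17.

K_p = 6.17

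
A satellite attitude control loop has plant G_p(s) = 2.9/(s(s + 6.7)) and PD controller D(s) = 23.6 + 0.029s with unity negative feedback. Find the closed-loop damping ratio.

ζ = 0.41

Forward path: (23.6 + 0.029s)·2.9/(s(s+6.7)). The closed-loop characteristic equation is s² + (6.7 + 2.9·0.029)s + 2.9·23.6 = 0.
That is s² + 6.784s + 68.44 = 0, so ω_n = 8.273 rad/s and ζ = 6.784/(2·8.273) = 0.41.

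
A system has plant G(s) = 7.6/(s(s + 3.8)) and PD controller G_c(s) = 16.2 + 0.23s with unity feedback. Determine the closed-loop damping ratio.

Forward path: (16.2 + 0.23s)·7.6/(s(s+3.8)). The closed-loop characteristic equation is s² + (3.8 + 7.6·0.23)s + 7.6·16.2 = 0.
That is s² + 5.548s + 123.1 = 0, so ω_n = 11.1 rad/s and ζ = 5.548/(2·11.1) = 0.25.

ζ = 0.25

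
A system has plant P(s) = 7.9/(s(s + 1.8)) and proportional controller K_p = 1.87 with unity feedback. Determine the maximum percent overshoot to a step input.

46.9%

From 1 + K_pP(s) = 0: s² + 1.8s + 14.77 = 0 ⇒ ω_n = 3.844, ζ = 0.2342.
%OS = 100·exp(−πζ/√(1−ζ²)) = 100·exp(−π·0.2342/√0.9452) = 46.9%.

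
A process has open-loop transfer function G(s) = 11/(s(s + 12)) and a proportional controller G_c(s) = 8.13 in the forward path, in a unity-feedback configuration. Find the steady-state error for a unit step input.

The open loop G_c(s)G(s) has a pole at the origin (type 1), so the static position error constant is infinite and e_ss = 1/(1+∞) = 0.

0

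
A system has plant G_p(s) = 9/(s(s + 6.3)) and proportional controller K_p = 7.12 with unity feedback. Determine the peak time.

From 1 + K_pG_p(s) = 0: s² + 6.3s + 64.08 = 0 ⇒ ω_n = 8.005, ζ = 0.3935.
Damped frequency ω_d = ω_n√(1−ζ²) = 7.359 rad/s, so peak time T_p = π/ω_d = 0.427 s.

T_p = 0.427 s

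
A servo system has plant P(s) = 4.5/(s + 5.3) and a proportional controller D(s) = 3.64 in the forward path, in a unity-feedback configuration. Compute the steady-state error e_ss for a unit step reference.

The loop is type 0. Static position error constant K_pos = D(0)·P(0) = 3.64·0.8491 = 3.091.
Steady-state error to a unit step: e_ss = 1/(1+K_pos) = 1/4.091 = 0.244.

0.244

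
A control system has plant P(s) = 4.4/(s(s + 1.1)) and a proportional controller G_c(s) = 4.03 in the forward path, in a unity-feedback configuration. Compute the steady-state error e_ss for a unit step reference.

0

The open loop G_c(s)P(s) has a pole at the origin (type 1), so the static position error constant is infinite and e_ss = 1/(1+∞) = 0.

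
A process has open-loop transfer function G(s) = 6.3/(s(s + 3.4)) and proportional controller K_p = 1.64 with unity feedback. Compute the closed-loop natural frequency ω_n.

ω_n = 3.21 rad/s

The closed-loop denominator is s(s+3.4) + 1.64·6.3 = s² + 3.4s + 10.33.
Matching s² + 2ζω_n s + ω_n²: ω_n = √10.33 = 3.214 rad/s and 2ζω_n = 3.4, so ζ = 3.4/(2·3.214) = 0.529.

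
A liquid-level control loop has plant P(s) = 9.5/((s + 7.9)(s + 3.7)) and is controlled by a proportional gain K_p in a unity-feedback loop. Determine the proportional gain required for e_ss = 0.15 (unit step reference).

For a type-0 loop with proportional control, e_ss = 1/(1 + K_p·P(0)).
P(0) = 0.325. Require 1/(1 + K_p·0.325) = 0.15, so 1 + 0.325·K_p = 6.667.
K_p = (6.667 − 1)/0.325 = 17.4.

K_p = 17.4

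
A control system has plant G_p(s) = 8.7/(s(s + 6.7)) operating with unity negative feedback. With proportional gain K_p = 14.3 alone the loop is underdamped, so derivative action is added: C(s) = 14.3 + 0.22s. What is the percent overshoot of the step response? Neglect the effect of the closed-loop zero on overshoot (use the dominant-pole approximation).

Forward path: (14.3 + 0.22s)·8.7/(s(s+6.7)). The closed-loop characteristic equation is s² + (6.7 + 8.7·0.22)s + 8.7·14.3 = 0.
That is s² + 8.614s + 124.4 = 0, so ω_n = 11.15 rad/s and ζ = 8.614/(2·11.15) = 0.3861.
%OS = 100·exp(−πζ/√(1−ζ²)) = 26.8%.

26.8%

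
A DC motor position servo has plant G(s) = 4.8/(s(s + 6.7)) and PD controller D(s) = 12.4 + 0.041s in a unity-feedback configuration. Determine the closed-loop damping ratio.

Forward path: (12.4 + 0.041s)·4.8/(s(s+6.7)). The closed-loop characteristic equation is s² + (6.7 + 4.8·0.041)s + 4.8·12.4 = 0.
That is s² + 6.897s + 59.52 = 0, so ω_n = 7.715 rad/s and ζ = 6.897/(2·7.715) = 0.447.

ζ = 0.447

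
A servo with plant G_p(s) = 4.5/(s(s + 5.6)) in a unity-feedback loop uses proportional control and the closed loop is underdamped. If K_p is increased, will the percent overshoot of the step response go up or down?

ζ = 5.6/(2√(4.5K_p)) decreases as K_p grows; lower damping means more overshoot.

increase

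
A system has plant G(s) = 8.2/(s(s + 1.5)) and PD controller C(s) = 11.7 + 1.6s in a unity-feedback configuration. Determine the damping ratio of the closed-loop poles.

Forward path: (11.7 + 1.6s)·8.2/(s(s+1.5)). The closed-loop characteristic equation is s² + (1.5 + 8.2·1.6)s + 8.2·11.7 = 0.
That is s² + 14.62s + 95.94 = 0, so ω_n = 9.795 rad/s and ζ = 14.62/(2·9.795) = 0.7463.

ζ = 0.746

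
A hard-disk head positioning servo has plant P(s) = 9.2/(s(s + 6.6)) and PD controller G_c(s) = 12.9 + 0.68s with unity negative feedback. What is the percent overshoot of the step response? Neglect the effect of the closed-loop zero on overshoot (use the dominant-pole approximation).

Forward path: (12.9 + 0.68s)·9.2/(s(s+6.6)). The closed-loop characteristic equation is s² + (6.6 + 9.2·0.68)s + 9.2·12.9 = 0.
That is s² + 12.86s + 118.7 = 0, so ω_n = 10.89 rad/s and ζ = 12.86/(2·10.89) = 0.59.
%OS = 100·exp(−πζ/√(1−ζ²)) = 10.1%.

10.1%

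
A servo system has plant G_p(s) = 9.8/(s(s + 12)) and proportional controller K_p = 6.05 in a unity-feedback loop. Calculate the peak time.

Closed-loop characteristic equation: s² + 12s + 59.29 = 0, so ω_n = 7.7 rad/s and ζ = 12/(2·7.7) = 0.7792.
Damped frequency ω_d = ω_n√(1−ζ²) = 4.826 rad/s, so peak time T_p = π/ω_d = 0.651 s.

T_p = 0.651 s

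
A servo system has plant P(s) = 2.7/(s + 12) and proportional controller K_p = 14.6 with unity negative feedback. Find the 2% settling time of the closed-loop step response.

Closed-loop transfer function: T(s) = K_p·P(s)/(1 + K_p·P(s)) = 39.42/(s + 12 + 39.42) = 39.42/(s + 51.42).
Time constant τ = 1/51.42 = 0.01945 s, so the 2% settling time is about 4τ = 0.0778 s.

T_s ≈ 0.0778 s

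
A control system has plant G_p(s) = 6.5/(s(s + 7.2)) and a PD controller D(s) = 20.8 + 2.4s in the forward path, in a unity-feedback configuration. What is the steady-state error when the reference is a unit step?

0

The open loop D(s)G_p(s) has a pole at the origin (type 1), so the static position error constant is infinite and e_ss = 1/(1+∞) = 0.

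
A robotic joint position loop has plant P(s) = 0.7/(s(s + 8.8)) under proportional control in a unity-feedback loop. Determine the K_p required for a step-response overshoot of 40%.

K_p = 353

From %OS = 100·exp(−πζ/√(1−ζ²)) = 40%, ζ = −ln(0.4)/√(π²+ln²(0.4)) = 0.28.
Characteristic equation s² + 8.8s + 0.7K_p = 0 gives ζ = 8.8/(2√(0.7K_p)).
Setting ζ = 0.28: √(0.7K_p) = 8.8/(2·0.28) = 15.71, so K_p = 246.9/0.7 = 353.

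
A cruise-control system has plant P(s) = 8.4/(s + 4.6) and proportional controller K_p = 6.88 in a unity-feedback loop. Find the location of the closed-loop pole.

s = -62.39

Closed-loop transfer function: T(s) = K_p·P(s)/(1 + K_p·P(s)) = 57.79/(s + 4.6 + 57.79) = 57.79/(s + 62.39).
The closed-loop pole is at s = −62.39.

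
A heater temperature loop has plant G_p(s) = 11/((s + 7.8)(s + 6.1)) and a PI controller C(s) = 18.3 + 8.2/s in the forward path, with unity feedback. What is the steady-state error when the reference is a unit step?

The open loop C(s)G_p(s) has a pole at the origin (type 1), so the static position error constant is infinite and e_ss = 1/(1+∞) = 0.

0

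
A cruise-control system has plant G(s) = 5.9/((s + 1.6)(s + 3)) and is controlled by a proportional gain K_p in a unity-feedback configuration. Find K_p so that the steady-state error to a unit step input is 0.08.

The loop is type 0, so e_ss(step) = 1/(1 + K_pos) with K_pos = K_p·G(0).
G(0) = 1.229. Require 1/(1 + K_p·1.229) = 0.08, so 1 + 1.229·K_p = 12.5.
K_p = (12.5 − 1)/1.229 = 9.36.

K_p = 9.36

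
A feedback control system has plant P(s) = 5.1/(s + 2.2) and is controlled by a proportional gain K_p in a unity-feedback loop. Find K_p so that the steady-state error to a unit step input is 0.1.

The loop is type 0, so e_ss(step) = 1/(1 + K_pos) with K_pos = K_p·P(0).
P(0) = 2.318. Require 1/(1 + K_p·2.318) = 0.1, so 1 + 2.318·K_p = 10.
K_p = (10 − 1)/2.318 = 3.88.

K_p = 3.88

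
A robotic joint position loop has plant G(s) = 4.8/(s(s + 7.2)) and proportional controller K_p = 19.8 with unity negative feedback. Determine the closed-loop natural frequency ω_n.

ω_n = 9.75 rad/s

The closed-loop denominator is s(s+7.2) + 19.8·4.8 = s² + 7.2s + 95.04.
So ω_n² = 95.04 ⇒ ω_n = 9.749 rad/s, and ζ = 7.2/(2ω_n) = 0.369.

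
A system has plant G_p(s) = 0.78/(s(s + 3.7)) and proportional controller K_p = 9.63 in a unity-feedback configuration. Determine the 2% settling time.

T_s ≈ 2.16 s

Closed-loop characteristic equation: s² + 3.7s + 7.511 = 0, so ω_n = 2.741 rad/s and ζ = 3.7/(2·2.741) = 0.675.
2% settling time T_s ≈ 4/(ζω_n) = 4/1.85 = 2.16 s.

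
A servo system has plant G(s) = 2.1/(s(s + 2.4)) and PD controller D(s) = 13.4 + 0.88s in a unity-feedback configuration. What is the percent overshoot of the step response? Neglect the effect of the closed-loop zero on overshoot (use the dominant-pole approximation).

25.3%

Forward path: (13.4 + 0.88s)·2.1/(s(s+2.4)). The closed-loop characteristic equation is s² + (2.4 + 2.1·0.88)s + 2.1·13.4 = 0.
That is s² + 4.248s + 28.14 = 0, so ω_n = 5.305 rad/s and ζ = 4.248/(2·5.305) = 0.4004.
%OS = 100·exp(−πζ/√(1−ζ²)) = 25.3%.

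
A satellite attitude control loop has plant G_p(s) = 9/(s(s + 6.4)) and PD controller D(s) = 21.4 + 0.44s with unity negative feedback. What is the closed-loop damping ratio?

Forward path: (21.4 + 0.44s)·9/(s(s+6.4)). The closed-loop characteristic equation is s² + (6.4 + 9·0.44)s + 9·21.4 = 0.
That is s² + 10.36s + 192.6 = 0, so ω_n = 13.88 rad/s and ζ = 10.36/(2·13.88) = 0.3733.

ζ = 0.373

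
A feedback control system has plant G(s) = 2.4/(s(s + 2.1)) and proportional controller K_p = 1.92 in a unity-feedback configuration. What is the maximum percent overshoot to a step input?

The closed-loop denominator s² + 2.1s + 4.608 gives ω_n = √4.608 = 2.147 and ζ = 2.1/(2ω_n) = 0.4891.
%OS = 100·exp(−πζ/√(1−ζ²)) = 100·exp(−π·0.4891/√0.7607) = 17.2%.

17.2%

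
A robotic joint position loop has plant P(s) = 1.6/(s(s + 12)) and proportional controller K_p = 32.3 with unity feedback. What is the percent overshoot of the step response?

0.856%

Closed-loop characteristic equation: s² + 12s + 51.68 = 0, so ω_n = 7.189 rad/s and ζ = 12/(2·7.189) = 0.8346.
%OS = 100·exp(−πζ/√(1−ζ²)) = 100·exp(−π·0.8346/√0.3034) = 0.856%.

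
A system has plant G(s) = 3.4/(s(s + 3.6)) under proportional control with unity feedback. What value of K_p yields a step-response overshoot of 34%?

K_p = 9.03

From %OS = 100·exp(−πζ/√(1−ζ²)) = 34%, ζ = −ln(0.34)/√(π²+ln²(0.34)) = 0.3248.
Characteristic equation s² + 3.6s + 3.4K_p = 0 gives ζ = 3.6/(2√(3.4K_p)).
Setting ζ = 0.3248: √(3.4K_p) = 3.6/(2·0.3248) = 5.542, so K_p = 30.72/3.4 = 9.03.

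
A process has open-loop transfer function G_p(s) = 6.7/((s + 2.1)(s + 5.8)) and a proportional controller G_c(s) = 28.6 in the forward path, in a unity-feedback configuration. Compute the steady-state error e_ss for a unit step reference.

The loop is type 0. Static position error constant K_pos = G_c(0)·G_p(0) = 28.6·0.5501 = 15.73.
Steady-state error to a unit step: e_ss = 1/(1+K_pos) = 1/16.73 = 0.0598.

0.0598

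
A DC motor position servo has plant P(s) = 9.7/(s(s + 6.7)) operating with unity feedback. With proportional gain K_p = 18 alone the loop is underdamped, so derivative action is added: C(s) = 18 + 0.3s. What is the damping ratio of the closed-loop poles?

Forward path: (18 + 0.3s)·9.7/(s(s+6.7)). The closed-loop characteristic equation is s² + (6.7 + 9.7·0.3)s + 9.7·18 = 0.
That is s² + 9.61s + 174.6 = 0, so ω_n = 13.21 rad/s and ζ = 9.61/(2·13.21) = 0.3636.

ζ = 0.364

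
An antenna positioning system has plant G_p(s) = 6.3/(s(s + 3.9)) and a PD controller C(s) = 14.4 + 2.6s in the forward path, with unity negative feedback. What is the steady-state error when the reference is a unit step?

The open loop C(s)G_p(s) has a pole at the origin (type 1), so the static position error constant is infinite and e_ss = 1/(1+∞) = 0.

0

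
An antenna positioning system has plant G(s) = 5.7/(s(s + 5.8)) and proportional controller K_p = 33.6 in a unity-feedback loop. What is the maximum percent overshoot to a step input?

The closed-loop denominator s² + 5.8s + 191.5 gives ω_n = √191.5 = 13.84 and ζ = 5.8/(2ω_n) = 0.2096.
%OS = 100·exp(−πζ/√(1−ζ²)) = 100·exp(−π·0.2096/√0.9561) = 51%.

51%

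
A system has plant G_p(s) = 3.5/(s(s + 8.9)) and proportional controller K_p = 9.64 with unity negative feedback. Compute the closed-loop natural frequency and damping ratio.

With unity feedback the closed-loop characteristic equation is s² + 8.9s + 9.64·3.5 = s² + 8.9s + 33.74 = 0.
So ω_n² = 33.74 ⇒ ω_n = 5.809 rad/s, and ζ = 8.9/(2ω_n) = 0.766.

ω_n = 5.81 rad/s, ζ = 0.766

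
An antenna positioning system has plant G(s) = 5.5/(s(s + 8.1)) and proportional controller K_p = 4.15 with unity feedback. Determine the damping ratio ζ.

The closed-loop denominator is s(s+8.1) + 4.15·5.5 = s² + 8.1s + 22.83.
So ω_n² = 22.83 ⇒ ω_n = 4.778 rad/s, and ζ = 8.1/(2ω_n) = 0.848.

ζ = 0.848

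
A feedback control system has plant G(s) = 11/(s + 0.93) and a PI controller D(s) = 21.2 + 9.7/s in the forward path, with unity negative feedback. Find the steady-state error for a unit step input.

The open loop D(s)G(s) has a pole at the origin (type 1), so the static position error constant is infinite and e_ss = 1/(1+∞) = 0.

0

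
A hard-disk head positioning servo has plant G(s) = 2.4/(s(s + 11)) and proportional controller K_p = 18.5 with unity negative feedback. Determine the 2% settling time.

Closed-loop characteristic equation: s² + 11s + 44.4 = 0, so ω_n = 6.663 rad/s and ζ = 11/(2·6.663) = 0.8254.
2% settling time T_s ≈ 4/(ζω_n) = 4/5.5 = 0.727 s.

T_s ≈ 0.727 s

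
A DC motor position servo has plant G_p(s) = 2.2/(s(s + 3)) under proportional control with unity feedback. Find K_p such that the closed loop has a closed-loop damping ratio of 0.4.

Closed-loop characteristic equation: s² + 3s + K_p·2.2 = 0.
So ω_n = √(2.2K_p) and 2ζω_n = 3, giving ζ = 3/(2√(2.2K_p)).
Setting ζ = 0.4: √(2.2K_p) = 3/(2·0.4) = 3.75, so K_p = 14.06/2.2 = 6.39.

K_p = 6.39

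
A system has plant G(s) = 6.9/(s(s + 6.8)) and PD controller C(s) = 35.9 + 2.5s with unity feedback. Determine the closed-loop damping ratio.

Forward path: (35.9 + 2.5s)·6.9/(s(s+6.8)). The closed-loop characteristic equation is s² + (6.8 + 6.9·2.5)s + 6.9·35.9 = 0.
That is s² + 24.05s + 247.7 = 0, so ω_n = 15.74 rad/s and ζ = 24.05/(2·15.74) = 0.764.

ζ = 0.764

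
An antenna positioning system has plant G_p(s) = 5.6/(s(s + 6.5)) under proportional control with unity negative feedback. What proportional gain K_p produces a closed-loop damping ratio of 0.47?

Closed-loop characteristic equation: s² + 6.5s + K_p·5.6 = 0.
So ω_n = √(5.6K_p) and 2ζω_n = 6.5, giving ζ = 6.5/(2√(5.6K_p)).
Setting ζ = 0.47: √(5.6K_p) = 6.5/(2·0.47) = 6.915, so K_p = 47.82/5.6 = 8.54.

K_p = 8.54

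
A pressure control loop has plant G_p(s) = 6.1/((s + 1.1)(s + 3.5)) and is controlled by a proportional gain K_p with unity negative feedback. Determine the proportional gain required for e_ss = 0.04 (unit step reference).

K_p = 15.1

Steady-state error for a unit step on this type-0 loop is 1/(1 + K_p·G_p(0)).
G_p(0) = 1.584. Require 1/(1 + K_p·1.584) = 0.04, so 1 + 1.584·K_p = 25.
K_p = (25 − 1)/1.584 = 15.1.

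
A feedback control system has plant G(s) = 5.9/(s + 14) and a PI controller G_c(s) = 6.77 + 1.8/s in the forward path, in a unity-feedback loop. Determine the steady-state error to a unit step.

The open loop G_c(s)G(s) has a pole at the origin (type 1), so the static position error constant is infinite and e_ss = 1/(1+∞) = 0.

0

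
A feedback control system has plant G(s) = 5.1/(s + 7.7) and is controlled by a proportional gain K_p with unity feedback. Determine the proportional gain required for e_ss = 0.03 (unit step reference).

Steady-state error for a unit step on this type-0 loop is 1/(1 + K_p·G(0)).
G(0) = 0.6623. Require 1/(1 + K_p·0.6623) = 0.03, so 1 + 0.6623·K_p = 33.33.
K_p = (33.33 − 1)/0.6623 = 48.8.

K_p = 48.8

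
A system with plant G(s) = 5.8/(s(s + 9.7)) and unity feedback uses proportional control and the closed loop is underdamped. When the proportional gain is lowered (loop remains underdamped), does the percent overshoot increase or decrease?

ζ = 9.7/(2√(5.8K_p)) rises as K_p falls; higher damping means less overshoot.

decrease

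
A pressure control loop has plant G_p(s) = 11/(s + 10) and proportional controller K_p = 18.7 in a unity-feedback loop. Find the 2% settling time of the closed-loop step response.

T_s ≈ 0.0185 s

Closed-loop transfer function: T(s) = K_p·G_p(s)/(1 + K_p·G_p(s)) = 205.7/(s + 10 + 205.7) = 205.7/(s + 215.7).
Time constant τ = 1/215.7 = 0.004636 s, so the 2% settling time is about 4τ = 0.0185 s.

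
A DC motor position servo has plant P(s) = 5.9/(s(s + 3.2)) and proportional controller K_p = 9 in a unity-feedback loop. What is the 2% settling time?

T_s ≈ 2.5 s

From 1 + K_pP(s) = 0: s² + 3.2s + 53.1 = 0 ⇒ ω_n = 7.287, ζ = 0.2196.
2% settling time T_s ≈ 4/(ζω_n) = 4/1.6 = 2.5 s.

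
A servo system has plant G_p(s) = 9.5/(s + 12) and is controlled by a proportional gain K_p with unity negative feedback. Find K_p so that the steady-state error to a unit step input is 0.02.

K_p = 61.9

For a type-0 loop with proportional control, e_ss = 1/(1 + K_p·G_p(0)).
G_p(0) = 0.7917. Require 1/(1 + K_p·0.7917) = 0.02, so 1 + 0.7917·K_p = 50.
K_p = (50 − 1)/0.7917 = 61.9.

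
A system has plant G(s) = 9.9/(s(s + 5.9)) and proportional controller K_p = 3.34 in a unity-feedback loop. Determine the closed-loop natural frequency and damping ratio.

The closed-loop denominator is s(s+5.9) + 3.34·9.9 = s² + 5.9s + 33.07.
So ω_n² = 33.07 ⇒ ω_n = 5.75 rad/s, and ζ = 5.9/(2ω_n) = 0.513.

ω_n = 5.75 rad/s, ζ = 0.513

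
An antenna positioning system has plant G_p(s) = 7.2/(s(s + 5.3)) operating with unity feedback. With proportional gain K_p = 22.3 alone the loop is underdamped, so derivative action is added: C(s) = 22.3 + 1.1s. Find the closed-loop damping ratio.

Forward path: (22.3 + 1.1s)·7.2/(s(s+5.3)). The closed-loop characteristic equation is s² + (5.3 + 7.2·1.1)s + 7.2·22.3 = 0.
That is s² + 13.22s + 160.6 = 0, so ω_n = 12.67 rad/s and ζ = 13.22/(2·12.67) = 0.5217.

ζ = 0.522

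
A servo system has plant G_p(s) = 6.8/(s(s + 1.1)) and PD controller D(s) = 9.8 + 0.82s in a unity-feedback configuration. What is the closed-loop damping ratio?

Forward path: (9.8 + 0.82s)·6.8/(s(s+1.1)). The closed-loop characteristic equation is s² + (1.1 + 6.8·0.82)s + 6.8·9.8 = 0.
That is s² + 6.676s + 66.64 = 0, so ω_n = 8.163 rad/s and ζ = 6.676/(2·8.163) = 0.4089.

ζ = 0.409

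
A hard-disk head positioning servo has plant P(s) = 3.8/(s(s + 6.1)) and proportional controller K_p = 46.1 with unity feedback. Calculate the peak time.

T_p = 0.244 s

From 1 + K_pP(s) = 0: s² + 6.1s + 175.2 = 0 ⇒ ω_n = 13.24, ζ = 0.2304.
Damped frequency ω_d = ω_n√(1−ζ²) = 12.88 rad/s, so peak time T_p = π/ω_d = 0.244 s.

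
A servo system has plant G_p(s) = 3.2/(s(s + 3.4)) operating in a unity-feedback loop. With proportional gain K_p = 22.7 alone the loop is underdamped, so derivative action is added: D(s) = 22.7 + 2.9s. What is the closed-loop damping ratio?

ζ = 0.744

Forward path: (22.7 + 2.9s)·3.2/(s(s+3.4)). The closed-loop characteristic equation is s² + (3.4 + 3.2·2.9)s + 3.2·22.7 = 0.
That is s² + 12.68s + 72.64 = 0, so ω_n = 8.523 rad/s and ζ = 12.68/(2·8.523) = 0.7439.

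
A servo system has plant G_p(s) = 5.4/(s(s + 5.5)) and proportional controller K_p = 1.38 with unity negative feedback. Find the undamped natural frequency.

ω_n = 2.73 rad/s

With unity feedback the closed-loop characteristic equation is s² + 5.5s + 1.38·5.4 = s² + 5.5s + 7.452 = 0.
Matching s² + 2ζω_n s + ω_n²: ω_n = √7.452 = 2.73 rad/s and 2ζω_n = 5.5, so ζ = 5.5/(2·2.73) = 1.01.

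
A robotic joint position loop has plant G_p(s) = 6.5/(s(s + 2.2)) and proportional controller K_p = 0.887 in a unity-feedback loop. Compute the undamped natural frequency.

ω_n = 2.4 rad/s

With unity feedback the closed-loop characteristic equation is s² + 2.2s + 0.887·6.5 = s² + 2.2s + 5.766 = 0.
Matching s² + 2ζω_n s + ω_n²: ω_n = √5.766 = 2.401 rad/s and 2ζω_n = 2.2, so ζ = 2.2/(2·2.401) = 0.458.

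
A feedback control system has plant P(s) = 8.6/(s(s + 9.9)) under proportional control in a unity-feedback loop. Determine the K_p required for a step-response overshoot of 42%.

K_p = 40.2

From %OS = 100·exp(−πζ/√(1−ζ²)) = 42%, ζ = −ln(0.42)/√(π²+ln²(0.42)) = 0.2662.
Characteristic equation s² + 9.9s + 8.6K_p = 0 gives ζ = 9.9/(2√(8.6K_p)).
Setting ζ = 0.2662: √(8.6K_p) = 9.9/(2·0.2662) = 18.6, so K_p = 345.8/8.6 = 40.2.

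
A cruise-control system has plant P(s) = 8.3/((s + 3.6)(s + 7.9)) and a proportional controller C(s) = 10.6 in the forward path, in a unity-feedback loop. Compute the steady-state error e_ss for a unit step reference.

The loop is type 0. Static position error constant K_pos = C(0)·P(0) = 10.6·0.2918 = 3.094.
Steady-state error to a unit step: e_ss = 1/(1+K_pos) = 1/4.094 = 0.244.

0.244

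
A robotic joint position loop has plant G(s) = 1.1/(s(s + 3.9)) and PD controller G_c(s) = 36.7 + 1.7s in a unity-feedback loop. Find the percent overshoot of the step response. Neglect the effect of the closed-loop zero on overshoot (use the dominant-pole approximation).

Forward path: (36.7 + 1.7s)·1.1/(s(s+3.9)). The closed-loop characteristic equation is s² + (3.9 + 1.1·1.7)s + 1.1·36.7 = 0.
That is s² + 5.77s + 40.37 = 0, so ω_n = 6.354 rad/s and ζ = 5.77/(2·6.354) = 0.4541.
%OS = 100·exp(−πζ/√(1−ζ²)) = 20.2%.

20.2%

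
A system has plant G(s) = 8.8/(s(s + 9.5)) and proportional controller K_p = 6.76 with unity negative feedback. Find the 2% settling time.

T_s ≈ 0.842 s

Closed-loop characteristic equation: s² + 9.5s + 59.49 = 0, so ω_n = 7.713 rad/s and ζ = 9.5/(2·7.713) = 0.6159.
2% settling time T_s ≈ 4/(ζω_n) = 4/4.75 = 0.842 s.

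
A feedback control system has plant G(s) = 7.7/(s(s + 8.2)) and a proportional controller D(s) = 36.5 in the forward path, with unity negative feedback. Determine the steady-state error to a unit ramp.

The loop has one pole at the origin (type 1). Velocity error constant K_v = lim_{s→0} s·D(s)G(s) = 36.5·7.7/8.2 = 34.27.
Steady-state error to a unit ramp: e_ss = 1/K_v = 0.0292.

0.0292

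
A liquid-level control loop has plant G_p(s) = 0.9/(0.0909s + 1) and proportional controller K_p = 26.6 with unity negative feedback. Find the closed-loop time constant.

Closed loop: T(s) = K_p·G_p/(1+K_p·G_p) = 23.94/(0.0909s + 1 + 23.94), with pole at s = −(1 + 23.94)/0.0909 = −274.4.
Closed-loop time constant τ = 1/274.4 = 0.00364 s.

τ = 0.00364 s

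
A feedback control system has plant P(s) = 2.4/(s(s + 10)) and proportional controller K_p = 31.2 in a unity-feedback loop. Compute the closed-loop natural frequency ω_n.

1 + K_p·P(s) = 0 gives s² + 10s + 74.88 = 0.
Matching s² + 2ζω_n s + ω_n²: ω_n = √74.88 = 8.653 rad/s and 2ζω_n = 10, so ζ = 10/(2·8.653) = 0.578.

ω_n = 8.65 rad/s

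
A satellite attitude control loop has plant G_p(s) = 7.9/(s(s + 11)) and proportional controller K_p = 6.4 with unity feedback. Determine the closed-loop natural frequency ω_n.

The closed-loop denominator is s(s+11) + 6.4·7.9 = s² + 11s + 50.56.
Matching s² + 2ζω_n s + ω_n²: ω_n = √50.56 = 7.111 rad/s and 2ζω_n = 11, so ζ = 11/(2·7.111) = 0.773.

ω_n = 7.11 rad/s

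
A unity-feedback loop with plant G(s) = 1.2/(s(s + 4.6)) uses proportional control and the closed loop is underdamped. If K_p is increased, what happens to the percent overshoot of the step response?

increase

Characteristic equation s² + 4.6s + K_p·1.2 = 0: raising K_p raises ω_n while 2ζω_n = 4.6 is fixed, so ζ falls and overshoot grows.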